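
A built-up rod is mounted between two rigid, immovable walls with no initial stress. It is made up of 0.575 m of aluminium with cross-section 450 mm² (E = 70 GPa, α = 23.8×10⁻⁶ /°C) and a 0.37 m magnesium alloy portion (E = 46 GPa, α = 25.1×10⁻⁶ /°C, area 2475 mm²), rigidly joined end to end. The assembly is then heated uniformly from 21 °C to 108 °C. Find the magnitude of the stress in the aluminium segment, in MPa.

With the walls removed the bar would change length by δ_free = Σ αᵢΔT Lᵢ = 23.8×10⁻⁶×87×575 + 25.1×10⁻⁶×87×370 = 1.999 mm.
The rigid supports impose zero overall length change; the single axial force P common to all segments must satisfy P Σ Lᵢ/(AᵢEᵢ) = δ_free.
Σ Lᵢ/(AᵢEᵢ) = 575/(450×70×10³) + 370/(2475×46×10³) = 2.15×10⁻⁵ mm/N.
Hence P = δ_free / Σ(L/AE) = 1.999/2.15×10⁻⁵ = 92.94 kN (compressive).
σ_{aluminium} = P / A = 92940 / 450 = 206.5 MPa.

σ ≈ 207 MPa (compressive)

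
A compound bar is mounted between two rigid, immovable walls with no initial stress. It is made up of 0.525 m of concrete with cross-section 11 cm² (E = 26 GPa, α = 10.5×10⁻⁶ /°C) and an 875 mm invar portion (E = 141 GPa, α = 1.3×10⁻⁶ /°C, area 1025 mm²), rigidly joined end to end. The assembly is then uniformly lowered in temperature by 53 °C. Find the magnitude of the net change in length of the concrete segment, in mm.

|ΔL| ≈ 0.0271 mm

Free thermal contraction of the whole bar: Σ αᵢΔT Lᵢ = 10.5×10⁻⁶×53×525 + 1.3×10⁻⁶×53×875 = 0.3524 mm.
The rigid supports impose zero overall length change; the single axial force P common to all segments must satisfy P Σ Lᵢ/(AᵢEᵢ) = δ_free.
Σ Lᵢ/(AᵢEᵢ) = 525/(1100×26×10³) + 875/(1025×141×10³) = 2.441×10⁻⁵ mm/N.
Hence P = δ_free / Σ(L/AE) = 0.3524/2.441×10⁻⁵ = 14.44 kN (tensile).
For the concrete segment, free thermal change = 10.5×10⁻⁶×53×525 = 0.2922 mm and elastic change from P = 14440×525/(1100×26×10³) = 0.265 mm; these oppose, so the net change is 0.0271 mm (segment shortens).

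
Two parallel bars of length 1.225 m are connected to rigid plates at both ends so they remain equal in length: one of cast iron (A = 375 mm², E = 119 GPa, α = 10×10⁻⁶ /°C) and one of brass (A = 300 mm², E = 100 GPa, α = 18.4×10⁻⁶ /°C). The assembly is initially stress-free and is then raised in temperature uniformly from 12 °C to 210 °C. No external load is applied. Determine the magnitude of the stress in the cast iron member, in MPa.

The brass has the larger α, so on heating it would change length more than the cast iron if both were free. The rigid plates force a common final length, so the brass is put into compression and the cast iron into tension, with equal and opposite forces P (no external load).
Setting the final lengths equal and cancelling L: (α₁ − α₂)ΔT = P/(A₁E₁) + P/(A₂E₂).
|α₁ − α₂|·ΔT = 8.4×10⁻⁶ × 198 = 0.001663.
1/(A₁E₁) + 1/(A₂E₂) = 1/(375×119×10³) + 1/(300×100×10³) = 5.574×10⁻⁸ N⁻¹.
So P = 0.001663 / 5.574×10⁻⁸ = 29.84 kN.
σ_{cast iron} = P/A₁ = 29840/375 = 79.57 MPa, tensile.

σ ≈ 79.6 MPa (tensile)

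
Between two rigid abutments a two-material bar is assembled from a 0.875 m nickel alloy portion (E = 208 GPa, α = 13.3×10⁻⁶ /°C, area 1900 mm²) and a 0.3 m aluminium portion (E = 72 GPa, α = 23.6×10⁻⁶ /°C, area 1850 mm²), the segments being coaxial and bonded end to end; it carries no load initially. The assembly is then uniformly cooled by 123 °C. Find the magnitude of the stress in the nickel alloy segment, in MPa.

σ ≈ 271 MPa (tensile)

Free thermal contraction of the whole bar: Σ αᵢΔT Lᵢ = 13.3×10⁻⁶×123×875 + 23.6×10⁻⁶×123×300 = 2.302 mm.
Since the ends are fixed, an axial force P builds up, equal in every segment, with P · Σ Lᵢ/(AᵢEᵢ) = δ_free.
Σ Lᵢ/(AᵢEᵢ) = 875/(1900×208×10³) + 300/(1850×72×10³) = 4.466×10⁻⁶ mm/N.
So P = 2.302 / 4.466×10⁻⁶ = 515.5 kN, tensile.
σ_{nickel alloy} = P / A = 515500 / 1900 = 271.3 MPa.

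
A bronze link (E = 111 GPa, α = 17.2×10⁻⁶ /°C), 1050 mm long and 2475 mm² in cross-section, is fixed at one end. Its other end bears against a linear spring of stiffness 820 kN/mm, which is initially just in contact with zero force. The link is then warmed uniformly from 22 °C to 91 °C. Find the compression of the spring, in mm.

δ ≈ 0.301 mm

If the spring were absent the link would lengthen by αΔT L = 17.2×10⁻⁶ × 69 × 1050 = 1.246 mm.
With a force P in the spring, the elastic change of the link is PL/(AE) and that of the spring is P/k; compatibility requires their sum to equal δ_free.
So P = δ_free / [L/(AE) + 1/k] = 1.246 / [ 1050/(2475×111×10³) + 1/(820×10³) ].
P = 1.246 / 5.042×10⁻⁶ = 247200 N.
Spring compression = P/k = 247200/(820×10³) = 0.3014 mm.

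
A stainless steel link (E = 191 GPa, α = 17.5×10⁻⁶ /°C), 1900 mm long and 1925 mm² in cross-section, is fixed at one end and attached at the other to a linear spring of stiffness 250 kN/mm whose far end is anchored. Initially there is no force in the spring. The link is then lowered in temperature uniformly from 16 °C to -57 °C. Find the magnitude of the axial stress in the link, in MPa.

If the spring were absent the link would shorten by αΔT L = 17.5×10⁻⁶ × 73 × 1900 = 2.427 mm.
With a force P in the spring, the elastic change of the link is PL/(AE) and that of the spring is P/k; compatibility requires their sum to equal δ_free.
So P = δ_free / [L/(AE) + 1/k] = 2.427 / [ 1900/(1925×191×10³) + 1/(250×10³) ].
P = 2.427 / 9.168×10⁻⁶ = 264800 N.
σ = P/A = 264800/1925 = 137.5 MPa.

σ ≈ 138 MPa (tensile)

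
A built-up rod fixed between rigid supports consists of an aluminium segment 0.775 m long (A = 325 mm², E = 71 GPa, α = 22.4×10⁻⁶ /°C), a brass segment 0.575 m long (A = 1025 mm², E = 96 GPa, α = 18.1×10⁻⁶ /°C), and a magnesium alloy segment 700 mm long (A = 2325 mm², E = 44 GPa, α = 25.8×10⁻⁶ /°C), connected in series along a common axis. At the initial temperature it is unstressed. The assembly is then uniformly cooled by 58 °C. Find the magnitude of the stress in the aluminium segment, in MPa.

σ ≈ 177 MPa (tensile)

Free thermal contraction of the whole bar: Σ αᵢΔT Lᵢ = 22.4×10⁻⁶×58×775 + 18.1×10⁻⁶×58×575 + 25.8×10⁻⁶×58×700 = 2.658 mm.
Since the ends are fixed, an axial force P builds up, equal in every segment, with P · Σ Lᵢ/(AᵢEᵢ) = δ_free.
Σ Lᵢ/(AᵢEᵢ) = 775/(325×71×10³) + 575/(1025×96×10³) + 700/(2325×44×10³) = 4.627×10⁻⁵ mm/N.
P = 2.658 / 4.627×10⁻⁵ = 57440 N = 57.44 kN, tensile.
σ_{aluminium} = P / A = 57440 / 325 = 176.7 MPa.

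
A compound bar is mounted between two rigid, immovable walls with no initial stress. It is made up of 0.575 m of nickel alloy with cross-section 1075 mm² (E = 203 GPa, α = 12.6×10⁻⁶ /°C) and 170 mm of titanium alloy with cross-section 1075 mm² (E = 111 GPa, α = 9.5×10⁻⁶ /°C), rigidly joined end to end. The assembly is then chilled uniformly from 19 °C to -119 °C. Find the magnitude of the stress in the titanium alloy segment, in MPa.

σ ≈ 280 MPa (tensile)

Free thermal contraction of the whole bar: Σ αᵢΔT Lᵢ = 12.6×10⁻⁶×138×575 + 9.5×10⁻⁶×138×170 = 1.223 mm.
The walls prevent any net length change, so an axial force P (same in every segment) develops. Compatibility: P · Σ Lᵢ/(AᵢEᵢ) = δ_free.
Σ Lᵢ/(AᵢEᵢ) = 575/(1075×203×10³) + 170/(1075×111×10³) = 4.06×10⁻⁶ mm/N.
Hence P = δ_free / Σ(L/AE) = 1.223/4.06×10⁻⁶ = 301.2 kN (tensile).
σ_{titanium alloy} = P / A = 301200 / 1075 = 280.2 MPa.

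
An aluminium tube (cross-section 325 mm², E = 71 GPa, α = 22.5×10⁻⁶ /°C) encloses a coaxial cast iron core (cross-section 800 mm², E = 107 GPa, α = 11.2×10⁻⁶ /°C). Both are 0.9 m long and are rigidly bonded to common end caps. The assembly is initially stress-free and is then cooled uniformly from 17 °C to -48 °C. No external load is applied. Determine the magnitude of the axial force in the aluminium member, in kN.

P ≈ 13.3 kN (tensile in the aluminium)

The aluminium has the larger α, so on cooling it would change length more than the cast iron if both were free. The rigid plates force a common final length, so the aluminium is put into tension and the cast iron into compression, with equal and opposite forces P (no external load).
Equating the net (thermal + elastic) strains gives |α₁ − α₂|·ΔT = P·[1/(A₁E₁) + 1/(A₂E₂)].
|α₁ − α₂|·ΔT = 11.3×10⁻⁶ × 65 = 0.0007345.
1/(A₁E₁) + 1/(A₂E₂) = 1/(325×71×10³) + 1/(800×107×10³) = 5.502×10⁻⁸ N⁻¹.
So P = 0.0007345 / 5.502×10⁻⁸ = 13.35 kN.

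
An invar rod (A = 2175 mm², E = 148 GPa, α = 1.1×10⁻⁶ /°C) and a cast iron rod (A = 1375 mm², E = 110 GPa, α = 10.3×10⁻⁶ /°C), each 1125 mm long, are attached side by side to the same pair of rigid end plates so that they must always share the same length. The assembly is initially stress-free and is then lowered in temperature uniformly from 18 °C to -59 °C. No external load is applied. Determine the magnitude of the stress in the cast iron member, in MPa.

Both members must finish at the same length. With the larger α, the cast iron tends to over-contract; the plates restrain it, putting the cast iron in tension and the invar in compression. With no external load the two internal forces are equal and opposite, magnitude P.
Equating the net (thermal + elastic) strains gives |α₁ − α₂|·ΔT = P·[1/(A₁E₁) + 1/(A₂E₂)].
|α₁ − α₂|·ΔT = 9.2×10⁻⁶ × 77 = 0.0007084.
1/(A₁E₁) + 1/(A₂E₂) = 1/(2175×148×10³) + 1/(1375×110×10³) = 9.718×10⁻⁹ N⁻¹.
So P = 0.0007084 / 9.718×10⁻⁹ = 72.89 kN.
σ_{cast iron} = P/A₂ = 72890/1375 = 53.01 MPa, tensile.

σ ≈ 53 MPa (tensile)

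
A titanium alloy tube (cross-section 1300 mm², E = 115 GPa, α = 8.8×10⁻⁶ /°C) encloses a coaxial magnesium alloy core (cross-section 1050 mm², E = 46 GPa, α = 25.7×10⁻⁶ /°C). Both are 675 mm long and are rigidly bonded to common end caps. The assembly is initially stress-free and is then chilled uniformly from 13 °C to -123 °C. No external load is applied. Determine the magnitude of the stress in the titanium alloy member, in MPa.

Both members must finish at the same length. With the larger α, the magnesium alloy tends to over-contract; the plates restrain it, putting the magnesium alloy in tension and the titanium alloy in compression. With no external load the two internal forces are equal and opposite, magnitude P.
Equating the net (thermal + elastic) strains gives |α₁ − α₂|·ΔT = P·[1/(A₁E₁) + 1/(A₂E₂)].
|α₁ − α₂|·ΔT = 16.9×10⁻⁶ × 136 = 0.002298.
1/(A₁E₁) + 1/(A₂E₂) = 1/(1300×115×10³) + 1/(1050×46×10³) = 2.739×10⁻⁸ N⁻¹.
P = 0.002298 / 2.739×10⁻⁸ = 83900 N = 83.9 kN.
σ_{titanium alloy} = P/A₁ = 83900/1300 = 64.54 MPa, compressive.

σ ≈ 64.5 MPa (compressive)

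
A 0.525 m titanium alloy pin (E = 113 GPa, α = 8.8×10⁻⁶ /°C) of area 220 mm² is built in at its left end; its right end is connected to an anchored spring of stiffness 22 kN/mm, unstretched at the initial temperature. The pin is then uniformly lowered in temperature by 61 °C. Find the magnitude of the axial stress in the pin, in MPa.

Free thermal contraction: δ_free = αΔT L = 8.8×10⁻⁶ × 61 × 525 = 0.2818 mm.
With a force P in the spring, the elastic change of the pin is PL/(AE) and that of the spring is P/k; compatibility requires their sum to equal δ_free.
P [ L/(AE) + 1/k ] = δ_free → P [ 525/(220×113×10³) + 1/(22×10³) ] = 0.2818.
P = 0.2818 / 6.657×10⁻⁵ = 4233 N.
σ = P/A = 4233/220 = 19.24 MPa.

σ ≈ 19.2 MPa (tensile)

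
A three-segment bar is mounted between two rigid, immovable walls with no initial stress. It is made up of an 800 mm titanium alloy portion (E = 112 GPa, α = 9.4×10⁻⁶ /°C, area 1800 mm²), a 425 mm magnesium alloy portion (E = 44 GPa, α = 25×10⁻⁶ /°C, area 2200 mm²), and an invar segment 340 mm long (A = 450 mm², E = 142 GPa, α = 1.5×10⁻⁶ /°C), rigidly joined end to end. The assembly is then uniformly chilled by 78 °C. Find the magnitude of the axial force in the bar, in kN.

P ≈ 106 kN (tensile)

With the walls removed the bar would change length by δ_free = Σ αᵢΔT Lᵢ = 9.4×10⁻⁶×78×800 + 25×10⁻⁶×78×425 + 1.5×10⁻⁶×78×340 = 1.455 mm.
Since the ends are fixed, an axial force P builds up, equal in every segment, with P · Σ Lᵢ/(AᵢEᵢ) = δ_free.
Σ Lᵢ/(AᵢEᵢ) = 800/(1800×112×10³) + 425/(2200×44×10³) + 340/(450×142×10³) = 1.368×10⁻⁵ mm/N.
Hence P = δ_free / Σ(L/AE) = 1.455/1.368×10⁻⁵ = 106.4 kN (tensile).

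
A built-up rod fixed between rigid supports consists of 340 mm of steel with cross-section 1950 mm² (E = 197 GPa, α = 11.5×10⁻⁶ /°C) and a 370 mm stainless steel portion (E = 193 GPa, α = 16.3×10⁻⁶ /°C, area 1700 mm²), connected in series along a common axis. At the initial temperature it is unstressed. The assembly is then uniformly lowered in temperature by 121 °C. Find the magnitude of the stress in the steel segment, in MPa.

Free thermal contraction of the whole bar: Σ αᵢΔT Lᵢ = 11.5×10⁻⁶×121×340 + 16.3×10⁻⁶×121×370 = 1.203 mm.
The rigid supports impose zero overall length change; the single axial force P common to all segments must satisfy P Σ Lᵢ/(AᵢEᵢ) = δ_free.
Σ Lᵢ/(AᵢEᵢ) = 340/(1950×197×10³) + 370/(1700×193×10³) = 2.013×10⁻⁶ mm/N.
Hence P = δ_free / Σ(L/AE) = 1.203/2.013×10⁻⁶ = 597.6 kN (tensile).
σ_{steel} = P / A = 597600 / 1950 = 306.5 MPa.

σ ≈ 306 MPa (tensile)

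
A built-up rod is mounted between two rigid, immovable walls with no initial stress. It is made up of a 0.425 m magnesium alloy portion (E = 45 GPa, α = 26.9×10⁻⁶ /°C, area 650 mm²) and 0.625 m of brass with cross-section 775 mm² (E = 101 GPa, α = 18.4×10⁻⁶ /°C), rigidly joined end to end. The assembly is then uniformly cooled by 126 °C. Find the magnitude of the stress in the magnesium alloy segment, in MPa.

If the supports were absent, the total length change would be Σ αᵢΔT Lᵢ = 26.9×10⁻⁶×126×425 + 18.4×10⁻⁶×126×625 = 2.889 mm.
The walls prevent any net length change, so an axial force P (same in every segment) develops. Compatibility: P · Σ Lᵢ/(AᵢEᵢ) = δ_free.
Σ Lᵢ/(AᵢEᵢ) = 425/(650×45×10³) + 625/(775×101×10³) = 2.251×10⁻⁵ mm/N.
Hence P = δ_free / Σ(L/AE) = 2.889/2.251×10⁻⁵ = 128.3 kN (tensile).
σ_{magnesium alloy} = P / A = 128300 / 650 = 197.4 MPa.

σ ≈ 197 MPa (tensile)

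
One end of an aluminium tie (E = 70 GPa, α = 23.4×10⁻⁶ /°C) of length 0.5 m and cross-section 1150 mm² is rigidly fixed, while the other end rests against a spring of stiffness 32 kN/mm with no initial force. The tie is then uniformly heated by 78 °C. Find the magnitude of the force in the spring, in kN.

The unrestrained thermal change is αΔT L = 23.4×10⁻⁶ × 78 × 500 = 0.9126 mm.
With a force P in the spring, the elastic change of the tie is PL/(AE) and that of the spring is P/k; compatibility requires their sum to equal δ_free.
P [ L/(AE) + 1/k ] = δ_free → P [ 500/(1150×70×10³) + 1/(32×10³) ] = 0.9126.
P = 0.9126 / 3.746×10⁻⁵ = 24360 N.

P ≈ 24.4 kN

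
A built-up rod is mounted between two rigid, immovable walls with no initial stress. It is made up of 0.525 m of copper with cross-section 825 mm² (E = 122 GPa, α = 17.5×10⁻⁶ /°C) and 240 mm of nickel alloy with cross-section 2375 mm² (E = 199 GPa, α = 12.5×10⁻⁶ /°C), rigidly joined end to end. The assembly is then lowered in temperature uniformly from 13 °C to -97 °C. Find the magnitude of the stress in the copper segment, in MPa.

σ ≈ 284 MPa (tensile)

Free thermal contraction of the whole bar: Σ αᵢΔT Lᵢ = 17.5×10⁻⁶×110×525 + 12.5×10⁻⁶×110×240 = 1.341 mm.
The rigid supports impose zero overall length change; the single axial force P common to all segments must satisfy P Σ Lᵢ/(AᵢEᵢ) = δ_free.
Σ Lᵢ/(AᵢEᵢ) = 525/(825×122×10³) + 240/(2375×199×10³) = 5.724×10⁻⁶ mm/N.
So P = 1.341 / 5.724×10⁻⁶ = 234.2 kN, tensile.
σ_{copper} = P / A = 234200 / 825 = 283.9 MPa.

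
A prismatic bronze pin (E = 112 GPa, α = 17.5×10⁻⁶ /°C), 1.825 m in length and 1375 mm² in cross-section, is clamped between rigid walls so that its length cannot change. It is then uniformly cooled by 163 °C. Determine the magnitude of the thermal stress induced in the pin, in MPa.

With length fixed, the mechanical strain must cancel the thermal strain αΔT = 17.5×10⁻⁶ × 163 = 2852.5×10⁻⁶.
The stress required to suppress this strain is σ = Eε = 112×10³ × 2852.5×10⁻⁶ = 319.5 MPa, tensile since the pin is trying to contract.

σ ≈ 319 MPa (tensile)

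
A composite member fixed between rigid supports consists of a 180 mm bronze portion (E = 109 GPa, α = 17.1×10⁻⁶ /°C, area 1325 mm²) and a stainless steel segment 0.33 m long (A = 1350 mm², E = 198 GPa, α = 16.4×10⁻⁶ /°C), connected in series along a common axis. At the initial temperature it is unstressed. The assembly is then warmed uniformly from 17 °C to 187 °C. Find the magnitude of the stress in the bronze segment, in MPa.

σ ≈ 439 MPa (compressive)

With the walls removed the bar would change length by δ_free = Σ αᵢΔT Lᵢ = 17.1×10⁻⁶×170×180 + 16.4×10⁻⁶×170×330 = 1.443 mm.
Since the ends are fixed, an axial force P builds up, equal in every segment, with P · Σ Lᵢ/(AᵢEᵢ) = δ_free.
Σ Lᵢ/(AᵢEᵢ) = 180/(1325×109×10³) + 330/(1350×198×10³) = 2.481×10⁻⁶ mm/N.
Hence P = δ_free / Σ(L/AE) = 1.443/2.481×10⁻⁶ = 581.8 kN (compressive).
σ_{bronze} = P / A = 581800 / 1325 = 439.1 MPa.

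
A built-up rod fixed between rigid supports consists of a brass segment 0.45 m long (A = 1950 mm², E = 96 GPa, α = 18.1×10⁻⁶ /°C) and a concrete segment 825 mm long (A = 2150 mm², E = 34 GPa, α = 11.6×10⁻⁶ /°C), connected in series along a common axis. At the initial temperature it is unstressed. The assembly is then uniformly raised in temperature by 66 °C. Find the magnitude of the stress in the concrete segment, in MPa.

σ ≈ 39.7 MPa (compressive)

With the walls removed the bar would change length by δ_free = Σ αᵢΔT Lᵢ = 18.1×10⁻⁶×66×450 + 11.6×10⁻⁶×66×825 = 1.169 mm.
The walls prevent any net length change, so an axial force P (same in every segment) develops. Compatibility: P · Σ Lᵢ/(AᵢEᵢ) = δ_free.
Σ Lᵢ/(AᵢEᵢ) = 450/(1950×96×10³) + 825/(2150×34×10³) = 1.369×10⁻⁵ mm/N.
Hence P = δ_free / Σ(L/AE) = 1.169/1.369×10⁻⁵ = 85.41 kN (compressive).
σ_{concrete} = P / A = 85410 / 2150 = 39.72 MPa.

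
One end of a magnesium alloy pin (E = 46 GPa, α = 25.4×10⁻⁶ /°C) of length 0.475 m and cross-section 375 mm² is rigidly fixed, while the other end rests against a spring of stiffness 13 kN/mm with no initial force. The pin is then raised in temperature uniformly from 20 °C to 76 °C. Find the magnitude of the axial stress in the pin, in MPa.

σ ≈ 17.2 MPa (compressive)

The unrestrained thermal change is αΔT L = 25.4×10⁻⁶ × 56 × 475 = 0.6756 mm.
With a force P in the spring, the elastic change of the pin is PL/(AE) and that of the spring is P/k; compatibility requires their sum to equal δ_free.
P [ L/(AE) + 1/k ] = δ_free → P [ 475/(375×46×10³) + 1/(13×10³) ] = 0.6756.
P = 0.6756 / 0.0001045 = 6468 N.
σ = P/A = 6468/375 = 17.25 MPa.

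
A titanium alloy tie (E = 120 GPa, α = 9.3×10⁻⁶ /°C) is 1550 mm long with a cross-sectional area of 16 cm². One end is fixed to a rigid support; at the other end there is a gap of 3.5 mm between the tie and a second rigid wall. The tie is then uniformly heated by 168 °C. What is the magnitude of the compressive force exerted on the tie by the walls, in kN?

P ≈ 0 kN

Free thermal elongation = αΔT L = 9.3×10⁻⁶ × 168 × 1550 = 2.422 mm.
This is smaller than the 3.5 mm clearance, so the tie expands freely without reaching the stop — the stress is zero.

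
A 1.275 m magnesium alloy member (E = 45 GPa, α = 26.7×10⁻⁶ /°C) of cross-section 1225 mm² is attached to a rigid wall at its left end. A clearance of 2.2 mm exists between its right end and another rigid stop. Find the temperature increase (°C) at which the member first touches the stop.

The gap closes when αΔT L = 2.2 mm, since the member is still unstressed at that instant.
ΔT = 2.2 / (26.7×10⁻⁶ × 1275) = 64.63 °C.

ΔT ≈ 64.6 °C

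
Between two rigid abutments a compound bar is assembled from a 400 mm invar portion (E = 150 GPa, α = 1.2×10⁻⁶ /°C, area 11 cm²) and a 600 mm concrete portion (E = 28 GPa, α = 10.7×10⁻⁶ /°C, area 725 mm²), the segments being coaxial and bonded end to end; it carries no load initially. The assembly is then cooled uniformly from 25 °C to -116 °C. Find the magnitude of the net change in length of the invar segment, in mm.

|ΔL| ≈ 0.00607 mm

With the walls removed the bar would change length by δ_free = Σ αᵢΔT Lᵢ = 1.2×10⁻⁶×141×400 + 10.7×10⁻⁶×141×600 = 0.9729 mm.
The walls prevent any net length change, so an axial force P (same in every segment) develops. Compatibility: P · Σ Lᵢ/(AᵢEᵢ) = δ_free.
Σ Lᵢ/(AᵢEᵢ) = 400/(1100×150×10³) + 600/(725×28×10³) = 3.198×10⁻⁵ mm/N.
P = 0.9729 / 3.198×10⁻⁵ = 30420 N = 30.42 kN, tensile.
For the invar segment, free thermal change = 1.2×10⁻⁶×141×400 = 0.06768 mm and elastic change from P = 30420×400/(1100×150×10³) = 0.07375 mm; these oppose, so the net change is 0.00607 mm (segment lengthens).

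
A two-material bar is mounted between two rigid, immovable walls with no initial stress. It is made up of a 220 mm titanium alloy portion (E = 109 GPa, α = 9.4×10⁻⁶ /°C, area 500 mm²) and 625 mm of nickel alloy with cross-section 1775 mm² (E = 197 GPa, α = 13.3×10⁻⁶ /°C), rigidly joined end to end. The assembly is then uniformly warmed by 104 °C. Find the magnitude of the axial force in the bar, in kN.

P ≈ 185 kN (compressive)

If the supports were absent, the total length change would be Σ αᵢΔT Lᵢ = 9.4×10⁻⁶×104×220 + 13.3×10⁻⁶×104×625 = 1.08 mm.
The walls prevent any net length change, so an axial force P (same in every segment) develops. Compatibility: P · Σ Lᵢ/(AᵢEᵢ) = δ_free.
Σ Lᵢ/(AᵢEᵢ) = 220/(500×109×10³) + 625/(1775×197×10³) = 5.824×10⁻⁶ mm/N.
So P = 1.08 / 5.824×10⁻⁶ = 185.4 kN, compressive.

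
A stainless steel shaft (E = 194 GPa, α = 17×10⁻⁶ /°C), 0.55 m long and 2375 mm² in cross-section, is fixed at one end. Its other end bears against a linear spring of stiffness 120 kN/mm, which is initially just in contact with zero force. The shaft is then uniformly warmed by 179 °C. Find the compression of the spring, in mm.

δ ≈ 1.46 mm

Free thermal expansion: δ_free = αΔT L = 17×10⁻⁶ × 179 × 550 = 1.674 mm.
With a force P in the spring, the elastic change of the shaft is PL/(AE) and that of the spring is P/k; compatibility requires their sum to equal δ_free.
So P = δ_free / [L/(AE) + 1/k] = 1.674 / [ 550/(2375×194×10³) + 1/(120×10³) ].
P = 1.674 / 9.527×10⁻⁶ = 175700 N.
Spring compression = P/k = 175700/(120×10³) = 1.464 mm.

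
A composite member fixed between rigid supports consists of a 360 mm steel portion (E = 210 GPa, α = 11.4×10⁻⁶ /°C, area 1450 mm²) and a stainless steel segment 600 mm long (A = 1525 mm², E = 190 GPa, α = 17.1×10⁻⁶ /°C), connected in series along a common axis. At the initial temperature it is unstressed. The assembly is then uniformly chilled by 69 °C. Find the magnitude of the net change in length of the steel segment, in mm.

|ΔL| ≈ 0.077 mm

Free thermal contraction of the whole bar: Σ αᵢΔT Lᵢ = 11.4×10⁻⁶×69×360 + 17.1×10⁻⁶×69×600 = 0.9911 mm.
The walls prevent any net length change, so an axial force P (same in every segment) develops. Compatibility: P · Σ Lᵢ/(AᵢEᵢ) = δ_free.
Σ Lᵢ/(AᵢEᵢ) = 360/(1450×210×10³) + 600/(1525×190×10³) = 3.253×10⁻⁶ mm/N.
Hence P = δ_free / Σ(L/AE) = 0.9911/3.253×10⁻⁶ = 304.7 kN (tensile).
For the steel segment, free thermal change = 11.4×10⁻⁶×69×360 = 0.2832 mm and elastic change from P = 304700×360/(1450×210×10³) = 0.3602 mm; these oppose, so the net change is 0.077 mm (segment lengthens).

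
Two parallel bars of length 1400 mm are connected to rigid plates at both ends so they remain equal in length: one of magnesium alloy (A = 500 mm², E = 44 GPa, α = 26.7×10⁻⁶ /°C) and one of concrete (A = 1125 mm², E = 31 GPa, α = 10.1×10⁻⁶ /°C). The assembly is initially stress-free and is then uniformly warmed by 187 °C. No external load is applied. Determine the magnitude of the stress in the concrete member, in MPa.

σ ≈ 37.2 MPa (tensile)

Equilibrium of a rigid end plate with no external load gives equal and opposite internal forces ±P in the two members. Since α_{magnesium alloy} > α_{concrete}, heating drives the magnesium alloy into compression and the concrete into tension.
Equating the net (thermal + elastic) strains gives |α₁ − α₂|·ΔT = P·[1/(A₁E₁) + 1/(A₂E₂)].
|α₁ − α₂|·ΔT = 16.6×10⁻⁶ × 187 = 0.003104.
1/(A₁E₁) + 1/(A₂E₂) = 1/(500×44×10³) + 1/(1125×31×10³) = 7.413×10⁻⁸ N⁻¹.
So P = 0.003104 / 7.413×10⁻⁸ = 41.88 kN.
σ_{concrete} = P/A₂ = 41880/1125 = 37.22 MPa, tensile.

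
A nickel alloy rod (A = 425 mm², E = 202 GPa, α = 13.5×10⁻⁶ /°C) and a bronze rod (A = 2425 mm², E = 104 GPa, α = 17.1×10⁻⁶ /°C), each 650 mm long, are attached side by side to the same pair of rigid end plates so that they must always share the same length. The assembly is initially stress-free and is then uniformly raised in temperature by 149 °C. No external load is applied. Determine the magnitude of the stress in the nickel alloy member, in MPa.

σ ≈ 80.8 MPa (tensile)

Both members must finish at the same length. With the larger α, the bronze tends to over-expand; the plates restrain it, putting the bronze in compression and the nickel alloy in tension. With no external load the two internal forces are equal and opposite, magnitude P.
Setting the final lengths equal and cancelling L: (α₁ − α₂)ΔT = P/(A₁E₁) + P/(A₂E₂).
|α₁ − α₂|·ΔT = 3.6×10⁻⁶ × 149 = 0.0005364.
1/(A₁E₁) + 1/(A₂E₂) = 1/(425×202×10³) + 1/(2425×104×10³) = 1.561×10⁻⁸ N⁻¹.
So P = 0.0005364 / 1.561×10⁻⁸ = 34.36 kN.
σ_{nickel alloy} = P/A₁ = 34360/425 = 80.84 MPa, tensile.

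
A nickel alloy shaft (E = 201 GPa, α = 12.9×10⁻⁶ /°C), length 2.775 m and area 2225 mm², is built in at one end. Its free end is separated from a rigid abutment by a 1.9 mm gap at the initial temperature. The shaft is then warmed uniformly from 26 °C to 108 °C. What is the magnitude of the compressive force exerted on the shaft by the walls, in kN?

P ≈ 167 kN

Free thermal elongation = αΔT L = 12.9×10⁻⁶ × 82 × 2775 = 2.935 mm.
This exceeds the 1.9 mm gap, so the wall pushes back. The portion of expansion that must be recovered elastically is δ_free − gap = 2.935 − 1.9 = 1.035 mm.
So σ = E(δ_free − g)/L = 201×10³ × 1.035/2775 = 75 MPa.
Force on the wall = σA = 75 × 2225 mm² = 166.9 kN.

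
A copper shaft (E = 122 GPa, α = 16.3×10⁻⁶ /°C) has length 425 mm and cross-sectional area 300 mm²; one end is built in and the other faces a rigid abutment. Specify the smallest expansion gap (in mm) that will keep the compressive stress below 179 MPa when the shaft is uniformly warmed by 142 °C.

g ≈ 0.36 mm

Free expansion if unrestrained: δ_free = αΔT L = 16.3×10⁻⁶ × 142 × 425 = 0.9837 mm.
A stress of 179 MPa corresponds to the wall pushing the shaft back by σL/E = 179×425/(122×10³) = 0.6236 mm.
The gap must absorb the remainder: g_min = 0.9837 − 0.6236 = 0.3601 mm.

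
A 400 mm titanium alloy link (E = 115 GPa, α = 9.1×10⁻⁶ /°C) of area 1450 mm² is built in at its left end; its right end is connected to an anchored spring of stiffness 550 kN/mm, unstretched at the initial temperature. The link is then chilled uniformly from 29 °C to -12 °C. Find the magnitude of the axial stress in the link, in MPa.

σ ≈ 24.4 MPa (tensile)

If the spring were absent the link would shorten by αΔT L = 9.1×10⁻⁶ × 41 × 400 = 0.1492 mm.
With a force P in the spring, the elastic change of the link is PL/(AE) and that of the spring is P/k; compatibility requires their sum to equal δ_free.
So P = δ_free / [L/(AE) + 1/k] = 0.1492 / [ 400/(1450×115×10³) + 1/(550×10³) ].
P = 0.1492 / 4.217×10⁻⁶ = 35390 N.
σ = P/A = 35390/1450 = 24.41 MPa.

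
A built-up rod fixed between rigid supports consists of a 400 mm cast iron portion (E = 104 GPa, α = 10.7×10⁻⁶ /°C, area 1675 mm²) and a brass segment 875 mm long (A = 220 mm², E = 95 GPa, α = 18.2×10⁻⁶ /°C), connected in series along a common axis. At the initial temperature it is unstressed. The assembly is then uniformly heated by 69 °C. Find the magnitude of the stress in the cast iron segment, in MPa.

Free thermal expansion of the whole bar: Σ αᵢΔT Lᵢ = 10.7×10⁻⁶×69×400 + 18.2×10⁻⁶×69×875 = 1.394 mm.
The walls prevent any net length change, so an axial force P (same in every segment) develops. Compatibility: P · Σ Lᵢ/(AᵢEᵢ) = δ_free.
Σ Lᵢ/(AᵢEᵢ) = 400/(1675×104×10³) + 875/(220×95×10³) = 4.416×10⁻⁵ mm/N.
So P = 1.394 / 4.416×10⁻⁵ = 31.57 kN, compressive.
σ_{cast iron} = P / A = 31570 / 1675 = 18.85 MPa.

σ ≈ 18.8 MPa (compressive)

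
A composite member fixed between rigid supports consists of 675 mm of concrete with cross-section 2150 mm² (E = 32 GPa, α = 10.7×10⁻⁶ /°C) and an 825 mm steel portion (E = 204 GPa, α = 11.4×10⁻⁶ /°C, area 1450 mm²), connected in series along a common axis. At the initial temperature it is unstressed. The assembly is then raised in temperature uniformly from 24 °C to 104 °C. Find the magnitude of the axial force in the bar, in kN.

If the supports were absent, the total length change would be Σ αᵢΔT Lᵢ = 10.7×10⁻⁶×80×675 + 11.4×10⁻⁶×80×825 = 1.33 mm.
The walls prevent any net length change, so an axial force P (same in every segment) develops. Compatibility: P · Σ Lᵢ/(AᵢEᵢ) = δ_free.
The series flexibility is Σ Lᵢ/(AᵢEᵢ) = 675/(2150×32×10³) + 825/(1450×204×10³) = 1.26×10⁻⁵ mm/N.
So P = 1.33 / 1.26×10⁻⁵ = 105.6 kN, compressive.

P ≈ 106 kN (compressive)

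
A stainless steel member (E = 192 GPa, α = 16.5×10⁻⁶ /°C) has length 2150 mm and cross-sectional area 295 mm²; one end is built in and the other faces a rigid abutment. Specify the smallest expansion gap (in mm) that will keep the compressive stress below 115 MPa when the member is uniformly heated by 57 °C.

g ≈ 0.734 mm

Free expansion if unrestrained: δ_free = αΔT L = 16.5×10⁻⁶ × 57 × 2150 = 2.022 mm.
At the allowable stress the elastic shortening the wall may impose is σL/E = 115 × 2150 / (192×10³) = 1.288 mm.
So the gap has to take up the difference, g_min = δ_free − σL/E = 2.022 − 1.288 = 0.7343 mm.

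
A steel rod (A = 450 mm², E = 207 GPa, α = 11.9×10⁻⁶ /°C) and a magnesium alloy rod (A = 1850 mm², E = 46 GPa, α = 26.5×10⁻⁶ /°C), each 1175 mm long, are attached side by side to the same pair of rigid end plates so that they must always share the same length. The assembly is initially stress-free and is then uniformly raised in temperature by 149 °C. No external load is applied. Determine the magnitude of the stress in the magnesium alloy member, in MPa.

Both members must finish at the same length. With the larger α, the magnesium alloy tends to over-expand; the plates restrain it, putting the magnesium alloy in compression and the steel in tension. With no external load the two internal forces are equal and opposite, magnitude P.
Compatibility of the two members (thermal + elastic change equal): (α₁ − α₂)ΔT = P·[1/(A₁E₁) + 1/(A₂E₂)].
|α₁ − α₂|·ΔT = 14.6×10⁻⁶ × 149 = 0.002175.
1/(A₁E₁) + 1/(A₂E₂) = 1/(450×207×10³) + 1/(1850×46×10³) = 2.249×10⁻⁸ N⁻¹.
P = 0.002175 / 2.249×10⁻⁸ = 96740 N = 96.74 kN.
σ_{magnesium alloy} = P/A₂ = 96740/1850 = 52.29 MPa, compressive.

σ ≈ 52.3 MPa (compressive)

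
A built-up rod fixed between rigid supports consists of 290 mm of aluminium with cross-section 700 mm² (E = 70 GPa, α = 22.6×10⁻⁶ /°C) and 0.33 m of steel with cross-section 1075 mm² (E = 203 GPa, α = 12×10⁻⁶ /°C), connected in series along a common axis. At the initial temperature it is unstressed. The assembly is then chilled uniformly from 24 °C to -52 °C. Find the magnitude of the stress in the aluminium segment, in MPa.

σ ≈ 154 MPa (tensile)

If the supports were absent, the total length change would be Σ αᵢΔT Lᵢ = 22.6×10⁻⁶×76×290 + 12×10⁻⁶×76×330 = 0.7991 mm.
Since the ends are fixed, an axial force P builds up, equal in every segment, with P · Σ Lᵢ/(AᵢEᵢ) = δ_free.
Σ Lᵢ/(AᵢEᵢ) = 290/(700×70×10³) + 330/(1075×203×10³) = 7.431×10⁻⁶ mm/N.
Hence P = δ_free / Σ(L/AE) = 0.7991/7.431×10⁻⁶ = 107.5 kN (tensile).
σ_{aluminium} = P / A = 107500 / 700 = 153.6 MPa.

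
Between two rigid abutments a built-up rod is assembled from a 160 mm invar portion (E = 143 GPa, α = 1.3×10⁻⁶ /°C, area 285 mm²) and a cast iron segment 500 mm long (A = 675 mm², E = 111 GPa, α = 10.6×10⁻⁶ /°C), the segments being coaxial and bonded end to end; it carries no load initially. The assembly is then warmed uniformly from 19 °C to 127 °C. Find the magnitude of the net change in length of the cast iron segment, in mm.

|ΔL| ≈ 0.198 mm

Free thermal expansion of the whole bar: Σ αᵢΔT Lᵢ = 1.3×10⁻⁶×108×160 + 10.6×10⁻⁶×108×500 = 0.5949 mm.
The rigid supports impose zero overall length change; the single axial force P common to all segments must satisfy P Σ Lᵢ/(AᵢEᵢ) = δ_free.
Σ Lᵢ/(AᵢEᵢ) = 160/(285×143×10³) + 500/(675×111×10³) = 1.06×10⁻⁵ mm/N.
Hence P = δ_free / Σ(L/AE) = 0.5949/1.06×10⁻⁵ = 56.12 kN (compressive).
For the cast iron segment, free thermal change = 10.6×10⁻⁶×108×500 = 0.5724 mm and elastic change from P = 56120×500/(675×111×10³) = 0.3745 mm; these oppose, so the net change is 0.198 mm (segment lengthens).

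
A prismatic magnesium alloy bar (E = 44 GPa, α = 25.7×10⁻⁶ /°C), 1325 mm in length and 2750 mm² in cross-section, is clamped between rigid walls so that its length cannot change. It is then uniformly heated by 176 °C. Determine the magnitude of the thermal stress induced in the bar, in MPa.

With length fixed, the mechanical strain must cancel the thermal strain αΔT = 25.7×10⁻⁶ × 176 = 4523.2×10⁻⁶.
The stress required to suppress this strain is σ = Eε = 44×10³ × 4523.2×10⁻⁶ = 199 MPa, compressive since the bar is trying to expand.

σ ≈ 199 MPa (compressive)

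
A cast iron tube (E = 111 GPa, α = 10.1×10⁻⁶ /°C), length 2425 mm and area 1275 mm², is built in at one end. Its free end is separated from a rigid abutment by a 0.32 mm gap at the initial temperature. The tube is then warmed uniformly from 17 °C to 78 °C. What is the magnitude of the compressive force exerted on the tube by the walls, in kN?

If the wall were absent the tube would grow by αΔT L = 10.1×10⁻⁶ × 61 × 2425 = 1.494 mm.
This exceeds the 0.32 mm gap, so the wall pushes back. The portion of expansion that must be recovered elastically is δ_free − gap = 1.494 − 0.32 = 1.174 mm.
That suppressed elongation corresponds to σ = E·Δ/L = 111×10³ × 1.174/2425 = 53.74 MPa.
P = σA = 53.74 × 1275 = 68.52 kN.

P ≈ 68.5 kN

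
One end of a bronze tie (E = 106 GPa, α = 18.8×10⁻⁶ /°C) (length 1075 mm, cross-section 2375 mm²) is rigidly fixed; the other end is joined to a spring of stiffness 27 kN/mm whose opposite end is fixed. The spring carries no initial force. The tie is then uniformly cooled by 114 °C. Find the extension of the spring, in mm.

δ ≈ 2.07 mm

Free thermal contraction: δ_free = αΔT L = 18.8×10⁻⁶ × 114 × 1075 = 2.304 mm.
With a force P in the spring, the elastic change of the tie is PL/(AE) and that of the spring is P/k; compatibility requires their sum to equal δ_free.
So P = δ_free / [L/(AE) + 1/k] = 2.304 / [ 1075/(2375×106×10³) + 1/(27×10³) ].
P = 2.304 / 4.131×10⁻⁵ = 55780 N.
Spring extension = P/k = 55780/(27×10³) = 2.066 mm.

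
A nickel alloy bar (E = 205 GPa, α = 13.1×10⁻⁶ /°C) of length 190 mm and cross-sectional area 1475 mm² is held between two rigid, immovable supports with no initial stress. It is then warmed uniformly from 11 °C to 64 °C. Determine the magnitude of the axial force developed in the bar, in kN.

P ≈ 210 kN (compressive)

The ends cannot move, so σ = EαΔT = 205×10³ × 13.1×10⁻⁶ × 53 = 142.3 MPa.
Then P = σA = 142.3 × 1475 mm² = 209.9 kN, compressive.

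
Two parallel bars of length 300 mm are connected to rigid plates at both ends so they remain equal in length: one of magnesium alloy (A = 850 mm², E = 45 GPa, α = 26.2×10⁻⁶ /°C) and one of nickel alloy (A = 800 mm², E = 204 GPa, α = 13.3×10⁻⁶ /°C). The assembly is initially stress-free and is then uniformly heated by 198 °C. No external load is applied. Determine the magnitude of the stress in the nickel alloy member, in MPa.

The magnesium alloy has the larger α, so on heating it would change length more than the nickel alloy if both were free. The rigid plates force a common final length, so the magnesium alloy is put into compression and the nickel alloy into tension, with equal and opposite forces P (no external load).
Setting the final lengths equal and cancelling L: (α₁ − α₂)ΔT = P/(A₁E₁) + P/(A₂E₂).
|α₁ − α₂|·ΔT = 12.9×10⁻⁶ × 198 = 0.002554.
1/(A₁E₁) + 1/(A₂E₂) = 1/(850×45×10³) + 1/(800×204×10³) = 3.227×10⁻⁸ N⁻¹.
So P = 0.002554 / 3.227×10⁻⁸ = 79.15 kN.
σ_{nickel alloy} = P/A₂ = 79150/800 = 98.93 MPa, tensile.

σ ≈ 98.9 MPa (tensile)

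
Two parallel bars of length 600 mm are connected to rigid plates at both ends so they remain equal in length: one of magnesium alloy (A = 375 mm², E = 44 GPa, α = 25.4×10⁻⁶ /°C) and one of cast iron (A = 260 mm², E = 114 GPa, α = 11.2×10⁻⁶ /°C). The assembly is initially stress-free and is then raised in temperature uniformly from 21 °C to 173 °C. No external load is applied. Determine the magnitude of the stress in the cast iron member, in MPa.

σ ≈ 88 MPa (tensile)

Both members must finish at the same length. With the larger α, the magnesium alloy tends to over-expand; the plates restrain it, putting the magnesium alloy in compression and the cast iron in tension. With no external load the two internal forces are equal and opposite, magnitude P.
Compatibility of the two members (thermal + elastic change equal): (α₁ − α₂)ΔT = P·[1/(A₁E₁) + 1/(A₂E₂)].
|α₁ − α₂|·ΔT = 14.2×10⁻⁶ × 152 = 0.002158.
1/(A₁E₁) + 1/(A₂E₂) = 1/(375×44×10³) + 1/(260×114×10³) = 9.434×10⁻⁸ N⁻¹.
So P = 0.002158 / 9.434×10⁻⁸ = 22.88 kN.
σ_{cast iron} = P/A₂ = 22880/260 = 87.99 MPa, tensile.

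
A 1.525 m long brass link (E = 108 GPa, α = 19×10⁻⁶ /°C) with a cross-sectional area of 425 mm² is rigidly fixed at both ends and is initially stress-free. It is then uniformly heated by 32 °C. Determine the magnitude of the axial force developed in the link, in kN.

The ends cannot move, so σ = EαΔT = 108×10³ × 19×10⁻⁶ × 32 = 65.66 MPa.
Then P = σA = 65.66 × 425 mm² = 27.91 kN, compressive.

P ≈ 27.9 kN (compressive)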